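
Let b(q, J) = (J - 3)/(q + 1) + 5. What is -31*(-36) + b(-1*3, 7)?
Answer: 1119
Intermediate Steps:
b(q, J) = 5 + (-3 + J)/(1 + q) (b(q, J) = (-3 + J)/(1 + q) + 5 = 5 + (-3 + J)/(1 + q))
-31*(-36) + b(-1*3, 7) = -31*(-36) + (2 + 7 + 5*(-1*3))/(1 - 1*3) = 1116 + (2 + 7 + 5*(-3))/(1 - 3) = 1116 + (2 + 7 - 15)/(-2) = 1116 - ½*(-6) = 1116 + 3 = 1119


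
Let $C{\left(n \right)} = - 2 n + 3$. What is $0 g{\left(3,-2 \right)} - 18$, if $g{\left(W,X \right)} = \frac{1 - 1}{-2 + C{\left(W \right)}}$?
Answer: $-18$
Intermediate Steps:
$C{\left(n \right)} = 3 - 2 n$
$g{\left(W,X \right)} = 0$ ($g{\left(W,X \right)} = \frac{1 - 1}{-2 - \left(-3 + 2 W\right)} = \frac{0}{1 - 2 W} = 0$)
$0 g{\left(3,-2 \right)} - 18 = 0 \cdot 0 - 18 = 0 - 18 = -18$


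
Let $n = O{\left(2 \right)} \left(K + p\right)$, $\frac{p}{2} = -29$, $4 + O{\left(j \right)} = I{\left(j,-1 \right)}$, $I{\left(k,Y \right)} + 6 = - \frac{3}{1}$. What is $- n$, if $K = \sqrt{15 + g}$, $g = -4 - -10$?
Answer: $-754 + 13 \sqrt{21} \approx -694.43$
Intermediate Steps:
$I{\left(k,Y \right)} = -9$ ($I{\left(k,Y \right)} = -6 - \frac{3}{1} = -6 - 3 = -9$)
$g = 6$ ($g = -4 + 10 = 6$)
$O{\left(j \right)} = -13$ ($O{\left(j \right)} = -4 - 9 = -13$)
$p = -58$ ($p = 2 \left(-29\right) = -58$)
$K = \sqrt{21}$ ($K = \sqrt{15 + 6} = \sqrt{21} \approx 4.5826$)
$n = 754 - 13 \sqrt{21}$ ($n = - 13 \left(\sqrt{21} - 58\right) = - 13 \left(-58 + \sqrt{21}\right) = 754 - 13 \sqrt{21} \approx 694.43$)
$- n = - (754 - 13 \sqrt{21}) = -754 + 13 \sqrt{21}$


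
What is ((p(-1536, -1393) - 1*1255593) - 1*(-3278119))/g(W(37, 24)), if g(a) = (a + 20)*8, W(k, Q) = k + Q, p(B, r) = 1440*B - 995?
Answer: -190309/648 ≈ -293.69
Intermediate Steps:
p(B, r) = -995 + 1440*B
W(k, Q) = Q + k
g(a) = 160 + 8*a (g(a) = (20 + a)*8 = 160 + 8*a)
((p(-1536, -1393) - 1*1255593) - 1*(-3278119))/g(W(37, 24)) = (((-995 + 1440*(-1536)) - 1*1255593) - 1*(-3278119))/(160 + 8*(24 + 37)) = (((-995 - 2211840) - 1255593) + 3278119)/(160 + 8*61) = ((-2212835 - 1255593) + 3278119)/(160 + 488) = (-3468428 + 3278119)/648 = -190309*1/648 = -190309/648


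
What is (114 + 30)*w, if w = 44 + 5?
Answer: 7056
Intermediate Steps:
w = 49
(114 + 30)*w = (114 + 30)*49 = 144*49 = 7056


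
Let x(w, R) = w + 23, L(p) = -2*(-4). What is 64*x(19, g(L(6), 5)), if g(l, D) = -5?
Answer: 2688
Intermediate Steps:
L(p) = 8
x(w, R) = 23 + w
64*x(19, g(L(6), 5)) = 64*(23 + 19) = 64*42 = 2688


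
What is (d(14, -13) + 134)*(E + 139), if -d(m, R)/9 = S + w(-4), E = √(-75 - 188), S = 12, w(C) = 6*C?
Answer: 33638 + 242*I*√263 ≈ 33638.0 + 3924.6*I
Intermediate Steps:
E = I*√263 (E = √(-263) = I*√263 ≈ 16.217*I)
d(m, R) = 108 (d(m, R) = -9*(12 + 6*(-4)) = -9*(12 - 24) = -9*(-12) = 108)
(d(14, -13) + 134)*(E + 139) = (108 + 134)*(I*√263 + 139) = 242*(139 + I*√263) = 33638 + 242*I*√263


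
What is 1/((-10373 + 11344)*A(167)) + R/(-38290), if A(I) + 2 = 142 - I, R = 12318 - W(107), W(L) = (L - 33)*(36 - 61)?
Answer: -26534339/71703495 ≈ -0.37006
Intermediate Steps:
W(L) = 825 - 25*L (W(L) = (-33 + L)*(-25) = 825 - 25*L)
R = 14168 (R = 12318 - (825 - 25*107) = 12318 - (825 - 2675) = 12318 - 1*(-1850) = 12318 + 1850 = 14168)
A(I) = 140 - I (A(I) = -2 + (142 - I) = 140 - I)
1/((-10373 + 11344)*A(167)) + R/(-38290) = 1/((-10373 + 11344)*(140 - 1*167)) + 14168/(-38290) = 1/(971*(140 - 167)) + 14168*(-1/38290) = (1/971)/(-27) - 1012/2735 = (1/971)*(-1/27) - 1012/2735 = -1/26217 - 1012/2735 = -26534339/71703495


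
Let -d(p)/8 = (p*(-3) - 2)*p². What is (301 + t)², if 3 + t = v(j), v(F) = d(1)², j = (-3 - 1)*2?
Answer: 3602404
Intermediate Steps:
j = -8 (j = -4*2 = -8)
d(p) = -8*p²*(-2 - 3*p) (d(p) = -8*(p*(-3) - 2)*p² = -8*(-3*p - 2)*p² = -8*(-2 - 3*p)*p² = -8*p²*(-2 - 3*p))
v(F) = 1600 (v(F) = (1²*(16 + 24*1))² = (1*(16 + 24))² = (1*40)² = 40² = 1600)
t = 1597 (t = -3 + 1600 = 1597)
(301 + t)² = (301 + 1597)² = 1898² = 3602404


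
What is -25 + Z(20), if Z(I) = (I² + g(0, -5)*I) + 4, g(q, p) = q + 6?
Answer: 499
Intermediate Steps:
g(q, p) = 6 + q
Z(I) = 4 + I² + 6*I (Z(I) = (I² + (6 + 0)*I) + 4 = (I² + 6*I) + 4 = 4 + I² + 6*I)
-25 + Z(20) = -25 + (4 + 20² + 6*20) = -25 + (4 + 400 + 120) = -25 + 524 = 499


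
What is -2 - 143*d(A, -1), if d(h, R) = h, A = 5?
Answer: -717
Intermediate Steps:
-2 - 143*d(A, -1) = -2 - 143*5 = -2 - 715 = -717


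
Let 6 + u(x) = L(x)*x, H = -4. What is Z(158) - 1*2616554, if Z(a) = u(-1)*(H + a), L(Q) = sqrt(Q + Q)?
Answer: -2617478 - 154*I*sqrt(2) ≈ -2.6175e+6 - 217.79*I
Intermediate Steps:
L(Q) = sqrt(2)*sqrt(Q) (L(Q) = sqrt(2*Q) = sqrt(2)*sqrt(Q))
u(x) = -6 + sqrt(2)*x**(3/2) (u(x) = -6 + (sqrt(2)*sqrt(x))*x = -6 + sqrt(2)*x**(3/2))
Z(a) = (-6 - I*sqrt(2))*(-4 + a) (Z(a) = (-6 + sqrt(2)*(-1)**(3/2))*(-4 + a) = (-6 + sqrt(2)*(-I))*(-4 + a) = (-6 - I*sqrt(2))*(-4 + a))
Z(158) - 1*2616554 = -(-4 + 158)*(6 + I*sqrt(2)) - 1*2616554 = -1*154*(6 + I*sqrt(2)) - 2616554 = (-924 - 154*I*sqrt(2)) - 2616554 = -2617478 - 154*I*sqrt(2)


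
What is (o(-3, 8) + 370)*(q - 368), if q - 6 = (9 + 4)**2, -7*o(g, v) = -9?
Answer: -501607/7 ≈ -71658.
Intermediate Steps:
o(g, v) = 9/7 (o(g, v) = -1/7*(-9) = 9/7)
q = 175 (q = 6 + (9 + 4)**2 = 6 + 13**2 = 6 + 169 = 175)
(o(-3, 8) + 370)*(q - 368) = (9/7 + 370)*(175 - 368) = (2599/7)*(-193) = -501607/7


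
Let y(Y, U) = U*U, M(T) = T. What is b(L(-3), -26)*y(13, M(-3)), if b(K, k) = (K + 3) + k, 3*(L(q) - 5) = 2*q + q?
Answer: -189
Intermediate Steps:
L(q) = 5 + q (L(q) = 5 + (2*q + q)/3 = 5 + (3*q)/3 = 5 + q)
y(Y, U) = U**2
b(K, k) = 3 + K + k (b(K, k) = (3 + K) + k = 3 + K + k)
b(L(-3), -26)*y(13, M(-3)) = (3 + (5 - 3) - 26)*(-3)**2 = (3 + 2 - 26)*9 = -21*9 = -189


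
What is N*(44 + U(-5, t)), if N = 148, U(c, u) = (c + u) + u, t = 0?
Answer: 5772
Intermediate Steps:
U(c, u) = c + 2*u
N*(44 + U(-5, t)) = 148*(44 + (-5 + 2*0)) = 148*(44 + (-5 + 0)) = 148*(44 - 5) = 148*39 = 5772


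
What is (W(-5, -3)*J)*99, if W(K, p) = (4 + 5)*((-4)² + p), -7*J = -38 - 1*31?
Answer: 799227/7 ≈ 1.1418e+5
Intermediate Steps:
J = 69/7 (J = -(-38 - 1*31)/7 = -(-38 - 31)/7 = -⅐*(-69) = 69/7 ≈ 9.8571)
W(K, p) = 144 + 9*p (W(K, p) = 9*(16 + p) = 144 + 9*p)
(W(-5, -3)*J)*99 = ((144 + 9*(-3))*(69/7))*99 = ((144 - 27)*(69/7))*99 = (117*(69/7))*99 = (8073/7)*99 = 799227/7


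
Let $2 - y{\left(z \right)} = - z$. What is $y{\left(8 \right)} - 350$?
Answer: $-340$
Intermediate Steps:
$y{\left(z \right)} = 2 + z$ ($y{\left(z \right)} = 2 - - z = 2 + z$)
$y{\left(8 \right)} - 350 = \left(2 + 8\right) - 350 = 10 - 350 = -340$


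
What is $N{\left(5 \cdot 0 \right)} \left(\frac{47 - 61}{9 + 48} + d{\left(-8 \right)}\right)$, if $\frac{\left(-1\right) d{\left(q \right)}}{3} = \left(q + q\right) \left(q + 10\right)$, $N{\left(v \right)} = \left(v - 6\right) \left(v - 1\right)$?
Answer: $\frac{10916}{19} \approx 574.53$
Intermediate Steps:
$N{\left(v \right)} = \left(-1 + v\right) \left(-6 + v\right)$ ($N{\left(v \right)} = \left(-6 + v\right) \left(-1 + v\right) = \left(-1 + v\right) \left(-6 + v\right)$)
$d{\left(q \right)} = - 6 q \left(10 + q\right)$ ($d{\left(q \right)} = - 3 \left(q + q\right) \left(q + 10\right) = - 3 \cdot 2 q \left(10 + q\right) = - 6 q \left(10 + q\right)$)
$N{\left(5 \cdot 0 \right)} \left(\frac{47 - 61}{9 + 48} + d{\left(-8 \right)}\right) = \left(6 + \left(5 \cdot 0\right)^{2} - 7 \cdot 5 \cdot 0\right) \left(\frac{47 - 61}{9 + 48} - - 48 \left(10 - 8\right)\right) = \left(6 + 0^{2} - 0\right) \left(- \frac{14}{57} - \left(-48\right) 2\right) = \left(6 + 0 + 0\right) \left(\left(-14\right) \frac{1}{57} + 96\right) = 6 \left(- \frac{14}{57} + 96\right) = 6 \cdot \frac{5458}{57} = \frac{10916}{19}$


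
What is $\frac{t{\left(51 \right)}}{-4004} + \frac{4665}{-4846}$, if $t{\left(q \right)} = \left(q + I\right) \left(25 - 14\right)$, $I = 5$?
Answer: $- \frac{70337}{62998} \approx -1.1165$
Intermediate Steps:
$t{\left(q \right)} = 55 + 11 q$ ($t{\left(q \right)} = \left(q + 5\right) \left(25 - 14\right) = \left(5 + q\right) 11 = 55 + 11 q$)
$\frac{t{\left(51 \right)}}{-4004} + \frac{4665}{-4846} = \frac{55 + 11 \cdot 51}{-4004} + \frac{4665}{-4846} = \left(55 + 561\right) \left(- \frac{1}{4004}\right) + 4665 \left(- \frac{1}{4846}\right) = 616 \left(- \frac{1}{4004}\right) - \frac{4665}{4846} = - \frac{2}{13} - \frac{4665}{4846} = - \frac{70337}{62998}$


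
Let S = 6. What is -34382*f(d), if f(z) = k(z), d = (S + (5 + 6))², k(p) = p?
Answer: -9936398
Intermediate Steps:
d = 289 (d = (6 + (5 + 6))² = (6 + 11)² = 17² = 289)
f(z) = z
-34382*f(d) = -34382*289 = -9936398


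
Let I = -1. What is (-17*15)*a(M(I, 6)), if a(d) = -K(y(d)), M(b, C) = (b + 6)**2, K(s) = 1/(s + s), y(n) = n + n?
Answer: 51/20 ≈ 2.5500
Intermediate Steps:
y(n) = 2*n
K(s) = 1/(2*s)
M(b, C) = (6 + b)**2
a(d) = -1/(4*d) (a(d) = -1/(2*(2*d)) = -1/(2*d)/2 = -1/(4*d))
(-17*15)*a(M(I, 6)) = (-17*15)*(-1/(4*(6 - 1)**2)) = -(-255)/(4*(5**2)) = -(-255)/(4*25) = -255*(-1/100) = 51/20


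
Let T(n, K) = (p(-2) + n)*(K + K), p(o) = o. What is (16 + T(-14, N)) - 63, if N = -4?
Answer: 81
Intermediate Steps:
T(n, K) = 2*K*(-2 + n) (T(n, K) = (-2 + n)*(K + K) = (-2 + n)*(2*K) = 2*K*(-2 + n))
(16 + T(-14, N)) - 63 = (16 + 2*(-4)*(-2 - 14)) - 63 = (16 + 2*(-4)*(-16)) - 63 = (16 + 128) - 63 = 144 - 63 = 81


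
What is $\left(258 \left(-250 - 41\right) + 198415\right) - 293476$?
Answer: $-170139$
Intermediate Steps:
$\left(258 \left(-250 - 41\right) + 198415\right) - 293476 = \left(258 \left(-291\right) + 198415\right) - 293476 = \left(-75078 + 198415\right) - 293476 = 123337 - 293476 = -170139$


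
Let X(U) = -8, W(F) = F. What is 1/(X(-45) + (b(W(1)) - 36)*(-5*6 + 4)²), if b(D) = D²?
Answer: -1/23668 ≈ -4.2251e-5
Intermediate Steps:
1/(X(-45) + (b(W(1)) - 36)*(-5*6 + 4)²) = 1/(-8 + (1² - 36)*(-5*6 + 4)²) = 1/(-8 + (1 - 36)*(-30 + 4)²) = 1/(-8 - 35*(-26)²) = 1/(-8 - 35*676) = 1/(-8 - 23660) = 1/(-23668) = -1/23668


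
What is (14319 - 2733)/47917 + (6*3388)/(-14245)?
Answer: -10506678/8864645 ≈ -1.1852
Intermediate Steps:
(14319 - 2733)/47917 + (6*3388)/(-14245) = 11586*(1/47917) + 20328*(-1/14245) = 11586/47917 - 264/185 = -10506678/8864645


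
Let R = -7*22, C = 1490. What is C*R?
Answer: -229460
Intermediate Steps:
R = -154
C*R = 1490*(-154) = -229460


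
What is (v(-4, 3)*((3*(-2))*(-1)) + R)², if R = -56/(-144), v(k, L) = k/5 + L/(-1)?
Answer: 4068289/8100 ≈ 502.26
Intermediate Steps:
v(k, L) = -L + k/5 (v(k, L) = k*(⅕) + L*(-1) = k/5 - L = -L + k/5)
R = 7/18 (R = -56*(-1/144) = 7/18 ≈ 0.38889)
(v(-4, 3)*((3*(-2))*(-1)) + R)² = ((-1*3 + (⅕)*(-4))*((3*(-2))*(-1)) + 7/18)² = ((-3 - ⅘)*(-6*(-1)) + 7/18)² = (-19/5*6 + 7/18)² = (-114/5 + 7/18)² = (-2017/90)² = 4068289/8100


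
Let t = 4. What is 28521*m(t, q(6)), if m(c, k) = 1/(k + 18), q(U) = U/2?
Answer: 9507/7 ≈ 1358.1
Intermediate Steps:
q(U) = U/2 (q(U) = U*(½) = U/2)
m(c, k) = 1/(18 + k)
28521*m(t, q(6)) = 28521/(18 + (½)*6) = 28521/(18 + 3) = 28521/21 = 28521*(1/21) = 9507/7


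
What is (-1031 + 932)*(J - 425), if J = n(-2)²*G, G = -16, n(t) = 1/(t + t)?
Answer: 42174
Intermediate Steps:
n(t) = 1/(2*t)
J = -1 (J = ((½)/(-2))²*(-16) = ((½)*(-½))²*(-16) = (-¼)²*(-16) = (1/16)*(-16) = -1)
(-1031 + 932)*(J - 425) = (-1031 + 932)*(-1 - 425) = -99*(-426) = 42174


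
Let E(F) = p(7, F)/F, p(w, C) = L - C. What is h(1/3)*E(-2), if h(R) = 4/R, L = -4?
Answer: 12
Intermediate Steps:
p(w, C) = -4 - C
E(F) = (-4 - F)/F
h(1/3)*E(-2) = (4/((1/3)))*((-4 - 1*(-2))/(-2)) = (4/((1*(1/3))))*(-(-4 + 2)/2) = (4/(1/3))*(-1/2*(-2)) = (4*3)*1 = 12*1 = 12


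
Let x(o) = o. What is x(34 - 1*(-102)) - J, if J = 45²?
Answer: -1889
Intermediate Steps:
J = 2025
x(34 - 1*(-102)) - J = (34 - 1*(-102)) - 1*2025 = (34 + 102) - 2025 = 136 - 2025 = -1889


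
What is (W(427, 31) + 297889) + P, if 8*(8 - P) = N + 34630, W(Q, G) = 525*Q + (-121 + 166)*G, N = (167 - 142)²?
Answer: 4152481/8 ≈ 5.1906e+5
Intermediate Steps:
N = 625 (N = 25² = 625)
W(Q, G) = 45*G + 525*Q (W(Q, G) = 525*Q + 45*G = 45*G + 525*Q)
P = -35191/8 (P = 8 - (625 + 34630)/8 = 8 - ⅛*35255 = 8 - 35255/8 = -35191/8 ≈ -4398.9)
(W(427, 31) + 297889) + P = ((45*31 + 525*427) + 297889) - 35191/8 = ((1395 + 224175) + 297889) - 35191/8 = (225570 + 297889) - 35191/8 = 523459 - 35191/8 = 4152481/8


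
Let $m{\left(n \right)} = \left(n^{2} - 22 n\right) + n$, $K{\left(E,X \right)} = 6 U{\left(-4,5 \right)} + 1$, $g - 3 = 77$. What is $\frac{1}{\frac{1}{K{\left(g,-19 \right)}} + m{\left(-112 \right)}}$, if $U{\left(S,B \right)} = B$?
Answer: $\frac{31}{461777} \approx 6.7132 \cdot 10^{-5}$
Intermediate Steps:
$g = 80$ ($g = 3 + 77 = 80$)
$K{\left(E,X \right)} = 31$ ($K{\left(E,X \right)} = 6 \cdot 5 + 1 = 30 + 1 = 31$)
$m{\left(n \right)} = n^{2} - 21 n$
$\frac{1}{\frac{1}{K{\left(g,-19 \right)}} + m{\left(-112 \right)}} = \frac{1}{\frac{1}{31} - 112 \left(-21 - 112\right)} = \frac{1}{\frac{1}{31} - -14896} = \frac{1}{\frac{1}{31} + 14896} = \frac{1}{\frac{461777}{31}} = \frac{31}{461777}$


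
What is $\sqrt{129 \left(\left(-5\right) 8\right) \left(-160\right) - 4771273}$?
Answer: $i \sqrt{3945673} \approx 1986.4 i$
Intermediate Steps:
$\sqrt{129 \left(\left(-5\right) 8\right) \left(-160\right) - 4771273} = \sqrt{129 \left(-40\right) \left(-160\right) - 4771273} = \sqrt{\left(-5160\right) \left(-160\right) - 4771273} = \sqrt{825600 - 4771273} = \sqrt{-3945673} = i \sqrt{3945673}$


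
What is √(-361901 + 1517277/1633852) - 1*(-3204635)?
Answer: 3204635 + 5*I*√9660822367917545/816926 ≈ 3.2046e+6 + 601.58*I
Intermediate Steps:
√(-361901 + 1517277/1633852) - 1*(-3204635) = √(-361901 + 1517277*(1/1633852)) + 3204635 = √(-361901 + 1517277/1633852) + 3204635 = √(-591291155375/1633852) + 3204635 = 5*I*√9660822367917545/816926 + 3204635 = 3204635 + 5*I*√9660822367917545/816926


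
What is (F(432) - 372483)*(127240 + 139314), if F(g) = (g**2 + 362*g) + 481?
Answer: -7728466676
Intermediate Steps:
F(g) = 481 + g**2 + 362*g
(F(432) - 372483)*(127240 + 139314) = ((481 + 432**2 + 362*432) - 372483)*(127240 + 139314) = ((481 + 186624 + 156384) - 372483)*266554 = (343489 - 372483)*266554 = -28994*266554 = -7728466676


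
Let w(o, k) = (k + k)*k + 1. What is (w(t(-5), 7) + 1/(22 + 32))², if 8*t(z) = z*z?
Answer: 28590409/2916 ≈ 9804.7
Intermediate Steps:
t(z) = z²/8 (t(z) = (z*z)/8 = z²/8)
w(o, k) = 1 + 2*k² (w(o, k) = (2*k)*k + 1 = 2*k² + 1 = 1 + 2*k²)
(w(t(-5), 7) + 1/(22 + 32))² = ((1 + 2*7²) + 1/(22 + 32))² = ((1 + 2*49) + 1/54)² = ((1 + 98) + 1/54)² = (99 + 1/54)² = (5347/54)² = 28590409/2916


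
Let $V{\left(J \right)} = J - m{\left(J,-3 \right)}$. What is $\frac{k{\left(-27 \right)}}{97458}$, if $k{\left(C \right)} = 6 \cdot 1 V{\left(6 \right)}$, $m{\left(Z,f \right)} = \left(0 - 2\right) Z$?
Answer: $\frac{18}{16243} \approx 0.0011082$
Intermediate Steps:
$m{\left(Z,f \right)} = - 2 Z$
$V{\left(J \right)} = 3 J$ ($V{\left(J \right)} = J - - 2 J = J + 2 J = 3 J$)
$k{\left(C \right)} = 108$ ($k{\left(C \right)} = 6 \cdot 1 \cdot 3 \cdot 6 = 6 \cdot 18 = 108$)
$\frac{k{\left(-27 \right)}}{97458} = \frac{108}{97458} = 108 \cdot \frac{1}{97458} = \frac{18}{16243}$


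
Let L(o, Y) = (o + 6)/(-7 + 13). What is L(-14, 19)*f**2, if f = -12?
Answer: -192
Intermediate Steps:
L(o, Y) = 1 + o/6 (L(o, Y) = (6 + o)/6 = (6 + o)*(1/6) = 1 + o/6)
L(-14, 19)*f**2 = (1 + (1/6)*(-14))*(-12)**2 = (1 - 7/3)*144 = -4/3*144 = -192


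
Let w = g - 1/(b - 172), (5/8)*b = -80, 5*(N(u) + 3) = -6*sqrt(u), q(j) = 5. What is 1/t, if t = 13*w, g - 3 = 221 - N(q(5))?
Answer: 20430300/60282276613 - 108000*sqrt(5)/60282276613 ≈ 0.00033490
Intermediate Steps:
N(u) = -3 - 6*sqrt(u)/5 (N(u) = -3 + (-6*sqrt(u))/5 = -3 - 6*sqrt(u)/5)
b = -128 (b = (8/5)*(-80) = -128)
g = 227 + 6*sqrt(5)/5 (g = 3 + (221 - (-3 - 6*sqrt(5)/5)) = 3 + (221 + (3 + 6*sqrt(5)/5)) = 3 + (224 + 6*sqrt(5)/5) = 227 + 6*sqrt(5)/5 ≈ 229.68)
w = 68101/300 + 6*sqrt(5)/5 (w = (227 + 6*sqrt(5)/5) - 1/(-128 - 172) = (227 + 6*sqrt(5)/5) - 1/(-300) = (227 + 6*sqrt(5)/5) - 1*(-1/300) = (227 + 6*sqrt(5)/5) + 1/300 = 68101/300 + 6*sqrt(5)/5 ≈ 229.69)
t = 885313/300 + 78*sqrt(5)/5 (t = 13*(68101/300 + 6*sqrt(5)/5) = 885313/300 + 78*sqrt(5)/5 ≈ 2985.9)
1/t = 1/(885313/300 + 78*sqrt(5)/5)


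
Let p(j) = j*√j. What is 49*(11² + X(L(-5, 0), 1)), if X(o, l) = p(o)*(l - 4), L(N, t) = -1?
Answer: 5929 + 147*I ≈ 5929.0 + 147.0*I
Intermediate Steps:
p(j) = j^(3/2)
X(o, l) = o^(3/2)*(-4 + l) (X(o, l) = o^(3/2)*(l - 4) = o^(3/2)*(-4 + l))
49*(11² + X(L(-5, 0), 1)) = 49*(11² + (-1)^(3/2)*(-4 + 1)) = 49*(121 - I*(-3)) = 49*(121 + 3*I) = 5929 + 147*I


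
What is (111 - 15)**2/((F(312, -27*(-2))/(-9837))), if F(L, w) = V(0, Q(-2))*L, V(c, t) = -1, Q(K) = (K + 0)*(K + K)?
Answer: 3777408/13 ≈ 2.9057e+5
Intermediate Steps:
Q(K) = 2*K**2 (Q(K) = K*(2*K) = 2*K**2)
F(L, w) = -L
(111 - 15)**2/((F(312, -27*(-2))/(-9837))) = (111 - 15)**2/((-1*312/(-9837))) = 96**2/((-312*(-1/9837))) = 9216/(104/3279) = 9216*(3279/104) = 3777408/13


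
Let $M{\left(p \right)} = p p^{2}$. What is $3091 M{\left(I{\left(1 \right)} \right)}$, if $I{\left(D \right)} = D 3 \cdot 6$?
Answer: $18026712$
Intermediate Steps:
$I{\left(D \right)} = 18 D$ ($I{\left(D \right)} = 3 D 6 = 18 D$)
$M{\left(p \right)} = p^{3}$
$3091 M{\left(I{\left(1 \right)} \right)} = 3091 \left(18 \cdot 1\right)^{3} = 3091 \cdot 18^{3} = 3091 \cdot 5832 = 18026712$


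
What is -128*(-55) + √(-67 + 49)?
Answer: 7040 + 3*I*√2 ≈ 7040.0 + 4.2426*I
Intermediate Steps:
-128*(-55) + √(-67 + 49) = 7040 + √(-18) = 7040 + 3*I*√2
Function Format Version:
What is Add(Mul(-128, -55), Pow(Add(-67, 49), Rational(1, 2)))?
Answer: Add(7040, Mul(3, I, Pow(2, Rational(1, 2)))) ≈ Add(7040.0, Mul(4.2426, I))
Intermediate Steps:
Add(Mul(-128, -55), Pow(Add(-67, 49), Rational(1, 2))) = Add(7040, Pow(-18, Rational(1, 2))) = Add(7040, Mul(3, I, Pow(2, Rational(1, 2))))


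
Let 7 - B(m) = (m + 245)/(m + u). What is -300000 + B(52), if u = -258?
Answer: -61798261/206 ≈ -2.9999e+5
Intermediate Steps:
B(m) = 7 - (245 + m)/(-258 + m) (B(m) = 7 - (m + 245)/(m - 258) = 7 - (245 + m)/(-258 + m))
-300000 + B(52) = -300000 + (-2051 + 6*52)/(-258 + 52) = -300000 + (-2051 + 312)/(-206) = -300000 - 1/206*(-1739) = -300000 + 1739/206 = -61798261/206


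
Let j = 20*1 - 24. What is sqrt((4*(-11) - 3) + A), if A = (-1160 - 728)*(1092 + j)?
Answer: I*sqrt(2054191) ≈ 1433.2*I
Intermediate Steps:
j = -4 (j = 20 - 24 = -4)
A = -2054144 (A = (-1160 - 728)*(1092 - 4) = -1888*1088 = -2054144)
sqrt((4*(-11) - 3) + A) = sqrt((4*(-11) - 3) - 2054144) = sqrt((-44 - 3) - 2054144) = sqrt(-47 - 2054144) = sqrt(-2054191) = I*sqrt(2054191)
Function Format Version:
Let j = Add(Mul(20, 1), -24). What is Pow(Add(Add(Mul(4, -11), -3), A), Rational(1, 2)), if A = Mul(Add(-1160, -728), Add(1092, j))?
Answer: Mul(I, Pow(2054191, Rational(1, 2))) ≈ Mul(1433.2, I)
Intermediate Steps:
j = -4 (j = Add(20, -24) = -4)
A = -2054144 (A = Mul(Add(-1160, -728), Add(1092, -4)) = Mul(-1888, 1088) = -2054144)
Pow(Add(Add(Mul(4, -11), -3), A), Rational(1, 2)) = Pow(Add(Add(Mul(4, -11), -3), -2054144), Rational(1, 2)) = Pow(Add(Add(-44, -3), -2054144), Rational(1, 2)) = Pow(Add(-47, -2054144), Rational(1, 2)) = Pow(-2054191, Rational(1, 2)) = Mul(I, Pow(2054191, Rational(1, 2)))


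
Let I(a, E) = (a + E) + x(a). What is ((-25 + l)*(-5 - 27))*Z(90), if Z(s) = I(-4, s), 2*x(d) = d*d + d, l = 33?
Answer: -23552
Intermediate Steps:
x(d) = d/2 + d**2/2 (x(d) = (d*d + d)/2 = (d**2 + d)/2 = (d + d**2)/2 = d/2 + d**2/2)
I(a, E) = E + a + a*(1 + a)/2 (I(a, E) = (a + E) + a*(1 + a)/2 = (E + a) + a*(1 + a)/2 = E + a + a*(1 + a)/2)
Z(s) = 2 + s (Z(s) = s - 4 + (1/2)*(-4)*(1 - 4) = s - 4 + (1/2)*(-4)*(-3) = s - 4 + 6 = 2 + s)
((-25 + l)*(-5 - 27))*Z(90) = ((-25 + 33)*(-5 - 27))*(2 + 90) = (8*(-32))*92 = -256*92 = -23552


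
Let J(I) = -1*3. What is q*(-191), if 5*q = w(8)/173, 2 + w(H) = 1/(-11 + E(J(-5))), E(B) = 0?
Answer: 4393/9515 ≈ 0.46169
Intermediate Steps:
J(I) = -3
w(H) = -23/11 (w(H) = -2 + 1/(-11 + 0) = -2 + 1/(-11) = -2 - 1/11 = -23/11)
q = -23/9515 (q = (-23/11/173)/5 = (-23/11*1/173)/5 = (1/5)*(-23/1903) = -23/9515 ≈ -0.0024172)
q*(-191) = -23/9515*(-191) = 4393/9515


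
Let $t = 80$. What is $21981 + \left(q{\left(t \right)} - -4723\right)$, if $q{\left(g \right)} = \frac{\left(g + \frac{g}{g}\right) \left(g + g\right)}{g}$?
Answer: $26866$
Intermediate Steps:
$q{\left(g \right)} = 2 + 2 g$ ($q{\left(g \right)} = \frac{\left(g + 1\right) 2 g}{g} = \frac{\left(1 + g\right) 2 g}{g} = \frac{2 g \left(1 + g\right)}{g} = 2 + 2 g$)
$21981 + \left(q{\left(t \right)} - -4723\right) = 21981 + \left(\left(2 + 2 \cdot 80\right) - -4723\right) = 21981 + \left(\left(2 + 160\right) + 4723\right) = 21981 + \left(162 + 4723\right) = 21981 + 4885 = 26866$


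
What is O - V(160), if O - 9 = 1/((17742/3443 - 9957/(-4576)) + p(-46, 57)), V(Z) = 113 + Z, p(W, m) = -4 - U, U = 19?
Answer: -5927020792/22445411 ≈ -264.06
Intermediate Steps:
p(W, m) = -23 (p(W, m) = -4 - 1*19 = -4 - 19 = -23)
O = 200576411/22445411 (O = 9 + 1/((17742/3443 - 9957/(-4576)) - 23) = 9 + 1/((17742*(1/3443) - 9957*(-1/4576)) - 23) = 9 + 1/((17742/3443 + 9957/4576) - 23) = 9 + 1/(10497213/1432288 - 23) = 9 + 1/(-22445411/1432288) = 9 - 1432288/22445411 = 200576411/22445411 ≈ 8.9362)
O - V(160) = 200576411/22445411 - (113 + 160) = 200576411/22445411 - 1*273 = 200576411/22445411 - 273 = -5927020792/22445411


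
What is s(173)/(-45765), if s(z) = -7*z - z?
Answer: 1384/45765 ≈ 0.030241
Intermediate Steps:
s(z) = -8*z
s(173)/(-45765) = -8*173/(-45765) = -1384*(-1/45765) = 1384/45765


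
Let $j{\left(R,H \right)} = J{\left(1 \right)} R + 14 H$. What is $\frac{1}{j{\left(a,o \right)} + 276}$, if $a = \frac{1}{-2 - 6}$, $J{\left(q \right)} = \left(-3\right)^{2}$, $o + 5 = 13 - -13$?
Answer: $\frac{8}{4551} \approx 0.0017579$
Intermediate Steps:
$o = 21$ ($o = -5 + \left(13 - -13\right) = -5 + \left(13 + 13\right) = -5 + 26 = 21$)
$J{\left(q \right)} = 9$
$a = - \frac{1}{8}$ ($a = \frac{1}{-8} = - \frac{1}{8} \approx -0.125$)
$j{\left(R,H \right)} = 9 R + 14 H$
$\frac{1}{j{\left(a,o \right)} + 276} = \frac{1}{\left(9 \left(- \frac{1}{8}\right) + 14 \cdot 21\right) + 276} = \frac{1}{\left(- \frac{9}{8} + 294\right) + 276} = \frac{1}{\frac{2343}{8} + 276} = \frac{1}{\frac{4551}{8}} = \frac{8}{4551}$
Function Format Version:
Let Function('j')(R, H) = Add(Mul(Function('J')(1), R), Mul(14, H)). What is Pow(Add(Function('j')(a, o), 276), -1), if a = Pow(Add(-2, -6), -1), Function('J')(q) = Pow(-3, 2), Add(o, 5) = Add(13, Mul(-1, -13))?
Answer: Rational(8, 4551) ≈ 0.0017579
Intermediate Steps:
o = 21 (o = Add(-5, Add(13, Mul(-1, -13))) = Add(-5, Add(13, 13)) = Add(-5, 26) = 21)
Function('J')(q) = 9
a = Rational(-1, 8) (a = Pow(-8, -1) = Rational(-1, 8) ≈ -0.12500)
Function('j')(R, H) = Add(Mul(9, R), Mul(14, H))
Pow(Add(Function('j')(a, o), 276), -1) = Pow(Add(Add(Mul(9, Rational(-1, 8)), Mul(14, 21)), 276), -1) = Pow(Add(Add(Rational(-9, 8), 294), 276), -1) = Pow(Add(Rational(2343, 8), 276), -1) = Pow(Rational(4551, 8), -1) = Rational(8, 4551)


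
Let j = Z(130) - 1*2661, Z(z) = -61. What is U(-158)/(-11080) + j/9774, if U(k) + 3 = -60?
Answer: -14771999/54147960 ≈ -0.27281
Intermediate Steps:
j = -2722 (j = -61 - 1*2661 = -61 - 2661 = -2722)
U(k) = -63 (U(k) = -3 - 60 = -63)
U(-158)/(-11080) + j/9774 = -63/(-11080) - 2722/9774 = -63*(-1/11080) - 2722*1/9774 = 63/11080 - 1361/4887 = -14771999/54147960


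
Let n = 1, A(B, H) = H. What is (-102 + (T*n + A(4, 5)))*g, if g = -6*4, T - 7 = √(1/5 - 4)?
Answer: 2160 - 24*I*√95/5 ≈ 2160.0 - 46.785*I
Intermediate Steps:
T = 7 + I*√95/5 (T = 7 + √(1/5 - 4) = 7 + √(⅕ - 4) = 7 + √(-19/5) = 7 + I*√95/5 ≈ 7.0 + 1.9494*I)
g = -24
(-102 + (T*n + A(4, 5)))*g = (-102 + ((7 + I*√95/5)*1 + 5))*(-24) = (-102 + ((7 + I*√95/5) + 5))*(-24) = (-102 + (12 + I*√95/5))*(-24) = (-90 + I*√95/5)*(-24) = 2160 - 24*I*√95/5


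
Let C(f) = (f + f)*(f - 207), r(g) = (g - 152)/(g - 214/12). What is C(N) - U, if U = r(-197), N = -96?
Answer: 74986770/1289 ≈ 58174.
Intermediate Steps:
r(g) = (-152 + g)/(-107/6 + g) (r(g) = (-152 + g)/(g - 214*1/12) = (-152 + g)/(g - 107/6) = (-152 + g)/(-107/6 + g))
U = 2094/1289 (U = 6*(-152 - 197)/(-107 + 6*(-197)) = 6*(-349)/(-107 - 1182) = 6*(-349)/(-1289) = 6*(-1/1289)*(-349) = 2094/1289 ≈ 1.6245)
C(f) = 2*f*(-207 + f) (C(f) = (2*f)*(-207 + f) = 2*f*(-207 + f))
C(N) - U = 2*(-96)*(-207 - 96) - 1*2094/1289 = 2*(-96)*(-303) - 2094/1289 = 58176 - 2094/1289 = 74986770/1289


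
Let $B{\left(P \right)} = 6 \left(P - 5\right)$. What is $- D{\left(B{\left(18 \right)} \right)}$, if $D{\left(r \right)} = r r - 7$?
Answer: $-6077$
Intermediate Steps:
$B{\left(P \right)} = -30 + 6 P$ ($B{\left(P \right)} = 6 \left(-5 + P\right) = -30 + 6 P$)
$D{\left(r \right)} = -7 + r^{2}$ ($D{\left(r \right)} = r^{2} - 7 = -7 + r^{2}$)
$- D{\left(B{\left(18 \right)} \right)} = - (-7 + \left(-30 + 6 \cdot 18\right)^{2}) = - (-7 + \left(-30 + 108\right)^{2}) = - (-7 + 78^{2}) = - (-7 + 6084) = \left(-1\right) 6077 = -6077$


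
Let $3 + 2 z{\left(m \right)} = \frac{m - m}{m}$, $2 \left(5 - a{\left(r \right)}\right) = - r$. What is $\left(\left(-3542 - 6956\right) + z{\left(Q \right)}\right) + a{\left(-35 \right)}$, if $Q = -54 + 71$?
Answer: $-10512$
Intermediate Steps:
$a{\left(r \right)} = 5 + \frac{r}{2}$ ($a{\left(r \right)} = 5 - \frac{\left(-1\right) r}{2} = 5 + \frac{r}{2}$)
$Q = 17$
$z{\left(m \right)} = - \frac{3}{2}$ ($z{\left(m \right)} = - \frac{3}{2} + \frac{\left(m - m\right) \frac{1}{m}}{2} = - \frac{3}{2} + \frac{0 \frac{1}{m}}{2} = - \frac{3}{2} + \frac{1}{2} \cdot 0 = - \frac{3}{2} + 0 = - \frac{3}{2}$)
$\left(\left(-3542 - 6956\right) + z{\left(Q \right)}\right) + a{\left(-35 \right)} = \left(\left(-3542 - 6956\right) - \frac{3}{2}\right) + \left(5 + \frac{1}{2} \left(-35\right)\right) = \left(-10498 - \frac{3}{2}\right) + \left(5 - \frac{35}{2}\right) = - \frac{20999}{2} - \frac{25}{2} = -10512$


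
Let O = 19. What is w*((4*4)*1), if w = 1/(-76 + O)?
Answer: -16/57 ≈ -0.28070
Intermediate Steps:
w = -1/57 (w = 1/(-76 + 19) = 1/(-57) = -1/57 ≈ -0.017544)
w*((4*4)*1) = -4*4/57 = -16/57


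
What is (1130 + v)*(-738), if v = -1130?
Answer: 0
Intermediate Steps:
(1130 + v)*(-738) = (1130 - 1130)*(-738) = 0*(-738) = 0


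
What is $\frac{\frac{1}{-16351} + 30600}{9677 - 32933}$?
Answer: $- \frac{500340599}{380258856} \approx -1.3158$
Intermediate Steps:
$\frac{\frac{1}{-16351} + 30600}{9677 - 32933} = \frac{- \frac{1}{16351} + 30600}{-23256} = \frac{500340599}{16351} \left(- \frac{1}{23256}\right) = - \frac{500340599}{380258856}$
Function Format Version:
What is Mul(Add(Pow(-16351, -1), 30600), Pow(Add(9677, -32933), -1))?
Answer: Rational(-500340599, 380258856) ≈ -1.3158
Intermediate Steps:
Mul(Add(Pow(-16351, -1), 30600), Pow(Add(9677, -32933), -1)) = Mul(Add(Rational(-1, 16351), 30600), Pow(-23256, -1)) = Mul(Rational(500340599, 16351), Rational(-1, 23256)) = Rational(-500340599, 380258856)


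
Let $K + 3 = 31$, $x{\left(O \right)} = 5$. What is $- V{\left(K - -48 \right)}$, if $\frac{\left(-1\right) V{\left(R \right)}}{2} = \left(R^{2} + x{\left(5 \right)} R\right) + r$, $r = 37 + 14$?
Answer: $12414$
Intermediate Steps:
$r = 51$
$K = 28$ ($K = -3 + 31 = 28$)
$V{\left(R \right)} = -102 - 10 R - 2 R^{2}$ ($V{\left(R \right)} = - 2 \left(\left(R^{2} + 5 R\right) + 51\right) = - 2 \left(51 + R^{2} + 5 R\right) = -102 - 10 R - 2 R^{2}$)
$- V{\left(K - -48 \right)} = - (-102 - 10 \left(28 - -48\right) - 2 \left(28 - -48\right)^{2}) = - (-102 - 10 \left(28 + 48\right) - 2 \left(28 + 48\right)^{2}) = - (-102 - 760 - 2 \cdot 76^{2}) = - (-102 - 760 - 11552) = \left(-1\right) \left(-12414\right) = 12414$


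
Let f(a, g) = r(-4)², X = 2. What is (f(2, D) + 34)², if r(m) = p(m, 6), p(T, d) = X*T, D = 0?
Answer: 9604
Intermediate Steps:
p(T, d) = 2*T
r(m) = 2*m
f(a, g) = 64 (f(a, g) = (2*(-4))² = (-8)² = 64)
(f(2, D) + 34)² = (64 + 34)² = 98² = 9604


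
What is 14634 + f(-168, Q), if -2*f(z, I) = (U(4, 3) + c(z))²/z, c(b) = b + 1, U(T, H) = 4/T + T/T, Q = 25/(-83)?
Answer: 1648083/112 ≈ 14715.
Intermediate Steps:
Q = -25/83 (Q = 25*(-1/83) = -25/83 ≈ -0.30120)
U(T, H) = 1 + 4/T (U(T, H) = 4/T + 1 = 1 + 4/T)
c(b) = 1 + b
f(z, I) = -(3 + z)²/(2*z) (f(z, I) = -((4 + 4)/4 + (1 + z))²/(2*z) = -((¼)*8 + (1 + z))²/(2*z) = -(2 + (1 + z))²/(2*z) = -(3 + z)²/(2*z))
14634 + f(-168, Q) = 14634 - ½*(3 - 168)²/(-168) = 14634 - ½*(-1/168)*(-165)² = 14634 - ½*(-1/168)*27225 = 14634 + 9075/112 = 1648083/112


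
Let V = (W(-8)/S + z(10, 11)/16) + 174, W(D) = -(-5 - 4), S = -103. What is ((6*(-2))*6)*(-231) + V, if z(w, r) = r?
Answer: 27697277/1648 ≈ 16807.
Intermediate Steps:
W(D) = 9 (W(D) = -1*(-9) = 9)
V = 287741/1648 (V = (9/(-103) + 11/16) + 174 = (9*(-1/103) + 11*(1/16)) + 174 = (-9/103 + 11/16) + 174 = 989/1648 + 174 = 287741/1648 ≈ 174.60)
((6*(-2))*6)*(-231) + V = ((6*(-2))*6)*(-231) + 287741/1648 = -12*6*(-231) + 287741/1648 = -72*(-231) + 287741/1648 = 16632 + 287741/1648 = 27697277/1648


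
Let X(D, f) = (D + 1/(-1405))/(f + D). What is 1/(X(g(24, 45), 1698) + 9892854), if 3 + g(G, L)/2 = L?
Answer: 227610/2251712509669 ≈ 1.0108e-7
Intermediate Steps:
g(G, L) = -6 + 2*L
X(D, f) = (-1/1405 + D)/(D + f) (X(D, f) = (D - 1/1405)/(D + f) = (-1/1405 + D)/(D + f))
1/(X(g(24, 45), 1698) + 9892854) = 1/((-1/1405 + (-6 + 2*45))/((-6 + 2*45) + 1698) + 9892854) = 1/((-1/1405 + (-6 + 90))/((-6 + 90) + 1698) + 9892854) = 1/((-1/1405 + 84)/(84 + 1698) + 9892854) = 1/((118019/1405)/1782 + 9892854) = 1/((1/1782)*(118019/1405) + 9892854) = 1/(10729/227610 + 9892854) = 1/(2251712509669/227610) = 227610/2251712509669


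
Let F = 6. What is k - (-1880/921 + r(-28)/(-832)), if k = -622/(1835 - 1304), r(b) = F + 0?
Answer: 59480347/67815072 ≈ 0.87710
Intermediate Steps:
r(b) = 6 (r(b) = 6 + 0 = 6)
k = -622/531 ≈ -1.1714
k - (-1880/921 + r(-28)/(-832)) = -622/531 - (-1880/921 + 6/(-832)) = -622/531 - (-1880*1/921 + 6*(-1/832)) = -622/531 - (-1880/921 - 3/416) = -622/531 - 1*(-784843/383136) = -622/531 + 784843/383136 = 59480347/67815072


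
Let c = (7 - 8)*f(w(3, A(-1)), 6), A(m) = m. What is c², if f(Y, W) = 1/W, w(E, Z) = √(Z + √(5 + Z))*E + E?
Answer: 1/36 ≈ 0.027778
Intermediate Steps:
w(E, Z) = E + E*√(Z + √(5 + Z)) (w(E, Z) = E*√(Z + √(5 + Z)) + E = E + E*√(Z + √(5 + Z)))
c = -⅙ (c = (7 - 8)/6 = -1*⅙ = -⅙ ≈ -0.16667)
c² = (-⅙)² = 1/36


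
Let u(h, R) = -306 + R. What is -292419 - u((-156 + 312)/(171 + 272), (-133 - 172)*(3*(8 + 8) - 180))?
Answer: -332373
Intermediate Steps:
-292419 - u((-156 + 312)/(171 + 272), (-133 - 172)*(3*(8 + 8) - 180)) = -292419 - (-306 + (-133 - 172)*(3*(8 + 8) - 180)) = -292419 - (-306 - 305*(3*16 - 180)) = -292419 - (-306 - 305*(48 - 180)) = -292419 - (-306 - 305*(-132)) = -292419 - (-306 + 40260) = -292419 - 1*39954 = -292419 - 39954 = -332373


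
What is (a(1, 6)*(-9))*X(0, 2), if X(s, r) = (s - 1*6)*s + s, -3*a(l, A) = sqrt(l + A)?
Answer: 0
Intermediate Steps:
a(l, A) = -sqrt(A + l)/3 (a(l, A) = -sqrt(l + A)/3 = -sqrt(A + l)/3)
X(s, r) = s + s*(-6 + s) (X(s, r) = (s - 6)*s + s = (-6 + s)*s + s = s*(-6 + s) + s = s + s*(-6 + s))
(a(1, 6)*(-9))*X(0, 2) = (-sqrt(6 + 1)/3*(-9))*(0*(-5 + 0)) = (-sqrt(7)/3*(-9))*(0*(-5)) = (3*sqrt(7))*0 = 0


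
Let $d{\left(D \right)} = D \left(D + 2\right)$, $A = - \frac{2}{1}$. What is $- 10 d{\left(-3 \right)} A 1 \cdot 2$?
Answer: $120$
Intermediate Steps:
$A = -2$ ($A = \left(-2\right) 1 = -2$)
$d{\left(D \right)} = D \left(2 + D\right)$
$- 10 d{\left(-3 \right)} A 1 \cdot 2 = - 10 \left(- 3 \left(2 - 3\right)\right) \left(-2\right) 1 \cdot 2 = - 10 \left(\left(-3\right) \left(-1\right)\right) \left(\left(-2\right) 2\right) = \left(-10\right) 3 \left(-4\right) = \left(-30\right) \left(-4\right) = 120$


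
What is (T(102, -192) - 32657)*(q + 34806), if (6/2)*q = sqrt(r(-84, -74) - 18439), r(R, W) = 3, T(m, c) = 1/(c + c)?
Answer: -72746216489/64 - 12540289*I*sqrt(4609)/576 ≈ -1.1367e+9 - 1.478e+6*I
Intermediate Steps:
T(m, c) = 1/(2*c)
q = 2*I*sqrt(4609)/3 (q = sqrt(3 - 18439)/3 = sqrt(-18436)/3 = (2*I*sqrt(4609))/3 = 2*I*sqrt(4609)/3 ≈ 45.26*I)
(T(102, -192) - 32657)*(q + 34806) = ((1/2)/(-192) - 32657)*(2*I*sqrt(4609)/3 + 34806) = ((1/2)*(-1/192) - 32657)*(34806 + 2*I*sqrt(4609)/3) = (-1/384 - 32657)*(34806 + 2*I*sqrt(4609)/3) = -12540289*(34806 + 2*I*sqrt(4609)/3)/384 = -72746216489/64 - 12540289*I*sqrt(4609)/576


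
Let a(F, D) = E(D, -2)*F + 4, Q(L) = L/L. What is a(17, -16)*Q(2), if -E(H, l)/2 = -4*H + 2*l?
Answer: -2036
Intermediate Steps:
E(H, l) = -4*l + 8*H (E(H, l) = -2*(-4*H + 2*l) = -4*l + 8*H)
Q(L) = 1
a(F, D) = 4 + F*(8 + 8*D) (a(F, D) = (-4*(-2) + 8*D)*F + 4 = (8 + 8*D)*F + 4 = F*(8 + 8*D) + 4 = 4 + F*(8 + 8*D))
a(17, -16)*Q(2) = (4 + 8*17*(1 - 16))*1 = (4 + 8*17*(-15))*1 = (4 - 2040)*1 = -2036*1 = -2036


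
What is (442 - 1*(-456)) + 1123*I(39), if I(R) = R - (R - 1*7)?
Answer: 8759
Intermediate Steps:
I(R) = 7 (I(R) = R - (R - 7) = R - (-7 + R) = R + (7 - R) = 7)
(442 - 1*(-456)) + 1123*I(39) = (442 - 1*(-456)) + 1123*7 = (442 + 456) + 7861 = 898 + 7861 = 8759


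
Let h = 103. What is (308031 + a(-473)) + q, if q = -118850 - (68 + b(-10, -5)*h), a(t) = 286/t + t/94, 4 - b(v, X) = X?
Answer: 760625029/4042 ≈ 1.8818e+5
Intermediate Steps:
b(v, X) = 4 - X
a(t) = 286/t + t/94 (a(t) = 286/t + t*(1/94) = 286/t + t/94)
q = -119845 (q = -118850 - (68 + (4 - 1*(-5))*103) = -118850 - (68 + (4 + 5)*103) = -118850 - (68 + 9*103) = -118850 - (68 + 927) = -118850 - 1*995 = -118850 - 995 = -119845)
(308031 + a(-473)) + q = (308031 + (286/(-473) + (1/94)*(-473))) - 119845 = (308031 + (286*(-1/473) - 473/94)) - 119845 = (308031 + (-26/43 - 473/94)) - 119845 = (308031 - 22783/4042) - 119845 = 1245038519/4042 - 119845 = 760625029/4042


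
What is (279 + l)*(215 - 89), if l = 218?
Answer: 62622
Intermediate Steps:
(279 + l)*(215 - 89) = (279 + 218)*(215 - 89) = 497*126 = 62622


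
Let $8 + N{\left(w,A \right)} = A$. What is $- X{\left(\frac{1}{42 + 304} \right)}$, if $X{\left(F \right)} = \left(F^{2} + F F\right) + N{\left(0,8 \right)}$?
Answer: $- \frac{1}{59858} \approx -1.6706 \cdot 10^{-5}$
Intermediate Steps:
$N{\left(w,A \right)} = -8 + A$
$X{\left(F \right)} = 2 F^{2}$ ($X{\left(F \right)} = \left(F^{2} + F F\right) + \left(-8 + 8\right) = \left(F^{2} + F^{2}\right) + 0 = 2 F^{2} + 0 = 2 F^{2}$)
$- X{\left(\frac{1}{42 + 304} \right)} = - 2 \left(\frac{1}{42 + 304}\right)^{2} = - 2 \left(\frac{1}{346}\right)^{2} = - \frac{2}{119716} = \left(-1\right) \frac{1}{59858} = - \frac{1}{59858}$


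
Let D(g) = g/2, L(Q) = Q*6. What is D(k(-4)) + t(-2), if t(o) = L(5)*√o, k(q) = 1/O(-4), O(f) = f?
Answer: -⅛ + 30*I*√2 ≈ -0.125 + 42.426*I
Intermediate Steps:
L(Q) = 6*Q
k(q) = -¼ (k(q) = 1/(-4) = -¼)
t(o) = 30*√o (t(o) = (6*5)*√o = 30*√o)
D(g) = g/2 (D(g) = g*(½) = g/2)
D(k(-4)) + t(-2) = (½)*(-¼) + 30*√(-2) = -⅛ + 30*(I*√2) = -⅛ + 30*I*√2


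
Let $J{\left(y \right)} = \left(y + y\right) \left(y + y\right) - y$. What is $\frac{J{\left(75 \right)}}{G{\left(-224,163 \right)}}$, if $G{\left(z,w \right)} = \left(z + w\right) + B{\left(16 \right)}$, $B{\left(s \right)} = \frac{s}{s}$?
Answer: $- \frac{1495}{4} \approx -373.75$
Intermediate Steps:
$B{\left(s \right)} = 1$
$G{\left(z,w \right)} = 1 + w + z$ ($G{\left(z,w \right)} = \left(z + w\right) + 1 = \left(w + z\right) + 1 = 1 + w + z$)
$J{\left(y \right)} = - y + 4 y^{2}$ ($J{\left(y \right)} = 2 y 2 y - y = 4 y^{2} - y = - y + 4 y^{2}$)
$\frac{J{\left(75 \right)}}{G{\left(-224,163 \right)}} = \frac{75 \left(-1 + 4 \cdot 75\right)}{1 + 163 - 224} = \frac{75 \left(-1 + 300\right)}{-60} = 75 \cdot 299 \left(- \frac{1}{60}\right) = 22425 \left(- \frac{1}{60}\right) = - \frac{1495}{4}$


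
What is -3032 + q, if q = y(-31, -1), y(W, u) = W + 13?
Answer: -3050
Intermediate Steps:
y(W, u) = 13 + W
q = -18 (q = 13 - 31 = -18)
-3032 + q = -3032 - 18 = -3050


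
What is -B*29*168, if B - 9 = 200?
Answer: -1018248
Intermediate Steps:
B = 209 (B = 9 + 200 = 209)
-B*29*168 = -209*29*168 = -6061*168 = -1*1018248 = -1018248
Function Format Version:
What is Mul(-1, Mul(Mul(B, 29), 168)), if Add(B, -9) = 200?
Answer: -1018248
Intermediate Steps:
B = 209 (B = Add(9, 200) = 209)
Mul(-1, Mul(Mul(B, 29), 168)) = Mul(-1, Mul(Mul(209, 29), 168)) = Mul(-1, Mul(6061, 168)) = Mul(-1, 1018248) = -1018248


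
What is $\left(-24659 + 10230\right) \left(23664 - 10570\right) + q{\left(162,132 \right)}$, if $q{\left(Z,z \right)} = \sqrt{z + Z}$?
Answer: $-188933326 + 7 \sqrt{6} \approx -1.8893 \cdot 10^{8}$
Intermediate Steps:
$q{\left(Z,z \right)} = \sqrt{Z + z}$
$\left(-24659 + 10230\right) \left(23664 - 10570\right) + q{\left(162,132 \right)} = \left(-24659 + 10230\right) \left(23664 - 10570\right) + \sqrt{162 + 132} = \left(-14429\right) 13094 + \sqrt{294} = -188933326 + 7 \sqrt{6}$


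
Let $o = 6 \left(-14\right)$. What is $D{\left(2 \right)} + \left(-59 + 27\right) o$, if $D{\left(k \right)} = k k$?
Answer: $2692$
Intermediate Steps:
$o = -84$
$D{\left(k \right)} = k^{2}$
$D{\left(2 \right)} + \left(-59 + 27\right) o = 2^{2} + \left(-59 + 27\right) \left(-84\right) = 4 - -2688 = 4 + 2688 = 2692$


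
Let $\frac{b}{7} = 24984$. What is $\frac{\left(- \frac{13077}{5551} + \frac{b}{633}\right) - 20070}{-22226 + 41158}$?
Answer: $- \frac{23186366421}{22174313252} \approx -1.0456$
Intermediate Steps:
$b = 174888$ ($b = 7 \cdot 24984 = 174888$)
$\frac{\left(- \frac{13077}{5551} + \frac{b}{633}\right) - 20070}{-22226 + 41158} = \frac{\left(- \frac{13077}{5551} + \frac{174888}{633}\right) - 20070}{-22226 + 41158} = \frac{\left(\left(-13077\right) \frac{1}{5551} + 174888 \cdot \frac{1}{633}\right) - 20070}{18932} = \left(\left(- \frac{13077}{5551} + \frac{58296}{211}\right) - 20070\right) \frac{1}{18932} = \left(\frac{320841849}{1171261} - 20070\right) \frac{1}{18932} = \left(- \frac{23186366421}{1171261}\right) \frac{1}{18932} = - \frac{23186366421}{22174313252}$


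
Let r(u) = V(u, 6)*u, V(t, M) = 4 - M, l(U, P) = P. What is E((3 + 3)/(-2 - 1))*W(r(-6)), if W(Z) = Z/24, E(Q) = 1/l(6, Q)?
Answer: -¼ ≈ -0.25000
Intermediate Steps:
E(Q) = 1/Q
r(u) = -2*u (r(u) = (4 - 1*6)*u = (4 - 6)*u = -2*u)
W(Z) = Z/24 (W(Z) = Z*(1/24) = Z/24)
E((3 + 3)/(-2 - 1))*W(r(-6)) = ((-2*(-6))/24)/(((3 + 3)/(-2 - 1))) = ((1/24)*12)/((6/(-3))) = (½)/(6*(-⅓)) = (½)/(-2) = -½*½ = -¼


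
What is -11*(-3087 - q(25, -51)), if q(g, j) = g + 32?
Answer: 34584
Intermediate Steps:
q(g, j) = 32 + g
-11*(-3087 - q(25, -51)) = -11*(-3087 - (32 + 25)) = -11*(-3087 - 1*57) = -11*(-3087 - 57) = -11*(-3144) = 34584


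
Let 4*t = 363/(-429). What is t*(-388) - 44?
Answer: 495/13 ≈ 38.077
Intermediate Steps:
t = -11/52 (t = (363/(-429))/4 = (363*(-1/429))/4 = (¼)*(-11/13) = -11/52 ≈ -0.21154)
t*(-388) - 44 = -11/52*(-388) - 44 = 1067/13 - 44 = 495/13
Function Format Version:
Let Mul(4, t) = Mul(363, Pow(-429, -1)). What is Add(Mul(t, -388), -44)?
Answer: Rational(495, 13) ≈ 38.077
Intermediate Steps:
t = Rational(-11, 52) (t = Mul(Rational(1, 4), Mul(363, Pow(-429, -1))) = Mul(Rational(1, 4), Mul(363, Rational(-1, 429))) = Mul(Rational(1, 4), Rational(-11, 13)) = Rational(-11, 52) ≈ -0.21154)
Add(Mul(t, -388), -44) = Add(Mul(Rational(-11, 52), -388), -44) = Add(Rational(1067, 13), -44) = Rational(495, 13)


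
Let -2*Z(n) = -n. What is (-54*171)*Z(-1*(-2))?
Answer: -9234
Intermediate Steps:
Z(n) = n/2 (Z(n) = -(-1)*n/2 = n/2)
(-54*171)*Z(-1*(-2)) = (-54*171)*((-1*(-2))/2) = -4617*2 = -9234*1 = -9234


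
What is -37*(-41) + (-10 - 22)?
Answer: 1485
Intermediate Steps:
-37*(-41) + (-10 - 22) = 1517 - 32 = 1485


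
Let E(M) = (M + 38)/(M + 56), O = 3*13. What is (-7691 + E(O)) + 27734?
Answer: 1904162/95 ≈ 20044.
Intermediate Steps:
O = 39
E(M) = (38 + M)/(56 + M)
(-7691 + E(O)) + 27734 = (-7691 + (38 + 39)/(56 + 39)) + 27734 = (-7691 + 77/95) + 27734 = -730568/95 + 27734 = 1904162/95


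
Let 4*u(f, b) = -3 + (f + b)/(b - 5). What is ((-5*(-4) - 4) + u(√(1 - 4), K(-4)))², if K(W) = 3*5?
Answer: (625 + I*√3)²/1600 ≈ 244.14 + 1.3532*I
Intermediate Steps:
K(W) = 15
u(f, b) = -¾ + (b + f)/(4*(-5 + b)) (u(f, b) = (-3 + (f + b)/(b - 5))/4 = (-3 + (b + f)/(-5 + b))/4 = -¾ + (b + f)/(4*(-5 + b)))
((-5*(-4) - 4) + u(√(1 - 4), K(-4)))² = ((-5*(-4) - 4) + (15 + √(1 - 4) - 2*15)/(4*(-5 + 15)))² = ((20 - 4) + (¼)*(15 + √(-3) - 30)/10)² = (16 + (¼)*(⅒)*(15 + I*√3 - 30))² = (16 + (¼)*(⅒)*(-15 + I*√3))² = (16 + (-3/8 + I*√3/40))² = (125/8 + I*√3/40)²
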